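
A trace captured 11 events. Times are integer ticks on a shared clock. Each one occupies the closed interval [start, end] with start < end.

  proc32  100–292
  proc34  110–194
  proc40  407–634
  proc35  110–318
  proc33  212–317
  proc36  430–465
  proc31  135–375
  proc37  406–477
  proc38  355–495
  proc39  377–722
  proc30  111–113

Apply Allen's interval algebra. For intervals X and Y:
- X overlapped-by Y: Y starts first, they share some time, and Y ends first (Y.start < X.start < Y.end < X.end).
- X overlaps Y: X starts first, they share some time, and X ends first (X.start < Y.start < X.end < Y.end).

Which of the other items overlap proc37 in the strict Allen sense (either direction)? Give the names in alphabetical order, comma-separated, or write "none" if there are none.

proc40

Target proc37 = [406, 477].
proc30 [111, 113] → before → no.
proc31 [135, 375] → before → no.
proc32 [100, 292] → before → no.
proc33 [212, 317] → before → no.
proc34 [110, 194] → before → no.
proc35 [110, 318] → before → no.
proc36 [430, 465] → during → no.
proc38 [355, 495] → contains → no.
proc39 [377, 722] → contains → no.
proc40 [407, 634] → overlapped-by → yes.
Result: proc40.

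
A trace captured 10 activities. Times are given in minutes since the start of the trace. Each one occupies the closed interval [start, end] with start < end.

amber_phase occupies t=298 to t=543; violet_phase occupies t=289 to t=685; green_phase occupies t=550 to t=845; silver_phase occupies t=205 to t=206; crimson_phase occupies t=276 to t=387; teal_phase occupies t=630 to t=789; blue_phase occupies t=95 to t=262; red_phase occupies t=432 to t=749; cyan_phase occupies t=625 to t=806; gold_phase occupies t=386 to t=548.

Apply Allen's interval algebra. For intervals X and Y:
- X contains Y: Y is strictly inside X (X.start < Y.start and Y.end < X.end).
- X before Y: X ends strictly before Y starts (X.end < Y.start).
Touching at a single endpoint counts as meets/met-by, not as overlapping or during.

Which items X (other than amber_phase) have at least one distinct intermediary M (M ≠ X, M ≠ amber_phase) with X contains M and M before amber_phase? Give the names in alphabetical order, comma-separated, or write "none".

blue_phase

Target amber_phase = [t=298, t=543].
Intermediaries M with M before amber_phase: blue_phase, silver_phase.
Via blue_phase — items with X contains blue_phase: none.
Via silver_phase — items with X contains silver_phase: blue_phase.
Union: blue_phase.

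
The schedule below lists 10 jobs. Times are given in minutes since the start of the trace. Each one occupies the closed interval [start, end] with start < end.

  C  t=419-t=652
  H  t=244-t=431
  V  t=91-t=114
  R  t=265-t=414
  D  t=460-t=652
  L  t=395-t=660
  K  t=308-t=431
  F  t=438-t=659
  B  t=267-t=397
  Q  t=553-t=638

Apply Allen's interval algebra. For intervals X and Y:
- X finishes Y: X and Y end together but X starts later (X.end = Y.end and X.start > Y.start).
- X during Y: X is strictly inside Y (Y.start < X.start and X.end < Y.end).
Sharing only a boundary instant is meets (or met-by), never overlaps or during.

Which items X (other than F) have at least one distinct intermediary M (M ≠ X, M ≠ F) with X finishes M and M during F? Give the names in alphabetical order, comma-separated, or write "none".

Target F = [t=438, t=659].
Intermediaries M with M during F: D, Q.
Via D — items with X finishes D: none.
Via Q — items with X finishes Q: none.
Union: none.

none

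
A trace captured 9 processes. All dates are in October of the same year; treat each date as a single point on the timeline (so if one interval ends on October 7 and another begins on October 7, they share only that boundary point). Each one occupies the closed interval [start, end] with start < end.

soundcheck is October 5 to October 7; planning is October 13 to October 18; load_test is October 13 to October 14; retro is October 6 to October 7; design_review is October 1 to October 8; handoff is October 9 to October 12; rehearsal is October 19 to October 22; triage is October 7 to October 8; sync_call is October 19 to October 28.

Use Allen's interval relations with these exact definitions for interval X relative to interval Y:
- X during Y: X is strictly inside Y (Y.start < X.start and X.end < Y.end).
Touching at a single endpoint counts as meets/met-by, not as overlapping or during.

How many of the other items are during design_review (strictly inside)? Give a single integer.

2

Target design_review = [October 1, October 8].
handoff [October 9, October 12] → after → no.
load_test [October 13, October 14] → after → no.
planning [October 13, October 18] → after → no.
rehearsal [October 19, October 22] → after → no.
retro [October 6, October 7] → during → counts.
soundcheck [October 5, October 7] → during → counts.
sync_call [October 19, October 28] → after → no.
triage [October 7, October 8] → finishes → no.
Total: 2.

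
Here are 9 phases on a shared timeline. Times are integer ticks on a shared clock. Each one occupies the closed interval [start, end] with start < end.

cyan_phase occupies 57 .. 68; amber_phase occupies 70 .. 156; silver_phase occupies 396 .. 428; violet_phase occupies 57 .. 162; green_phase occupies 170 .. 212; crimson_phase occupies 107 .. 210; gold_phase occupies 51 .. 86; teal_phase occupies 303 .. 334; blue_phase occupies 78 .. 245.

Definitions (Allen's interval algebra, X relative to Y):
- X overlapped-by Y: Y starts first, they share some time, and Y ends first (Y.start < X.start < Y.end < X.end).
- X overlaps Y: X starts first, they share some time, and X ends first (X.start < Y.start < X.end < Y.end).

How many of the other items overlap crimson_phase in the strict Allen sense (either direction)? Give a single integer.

3

Target crimson_phase = [107, 210].
amber_phase [70, 156] → overlaps → counts.
blue_phase [78, 245] → contains → no.
cyan_phase [57, 68] → before → no.
gold_phase [51, 86] → before → no.
green_phase [170, 212] → overlapped-by → counts.
silver_phase [396, 428] → after → no.
teal_phase [303, 334] → after → no.
violet_phase [57, 162] → overlaps → counts.
Total: 3.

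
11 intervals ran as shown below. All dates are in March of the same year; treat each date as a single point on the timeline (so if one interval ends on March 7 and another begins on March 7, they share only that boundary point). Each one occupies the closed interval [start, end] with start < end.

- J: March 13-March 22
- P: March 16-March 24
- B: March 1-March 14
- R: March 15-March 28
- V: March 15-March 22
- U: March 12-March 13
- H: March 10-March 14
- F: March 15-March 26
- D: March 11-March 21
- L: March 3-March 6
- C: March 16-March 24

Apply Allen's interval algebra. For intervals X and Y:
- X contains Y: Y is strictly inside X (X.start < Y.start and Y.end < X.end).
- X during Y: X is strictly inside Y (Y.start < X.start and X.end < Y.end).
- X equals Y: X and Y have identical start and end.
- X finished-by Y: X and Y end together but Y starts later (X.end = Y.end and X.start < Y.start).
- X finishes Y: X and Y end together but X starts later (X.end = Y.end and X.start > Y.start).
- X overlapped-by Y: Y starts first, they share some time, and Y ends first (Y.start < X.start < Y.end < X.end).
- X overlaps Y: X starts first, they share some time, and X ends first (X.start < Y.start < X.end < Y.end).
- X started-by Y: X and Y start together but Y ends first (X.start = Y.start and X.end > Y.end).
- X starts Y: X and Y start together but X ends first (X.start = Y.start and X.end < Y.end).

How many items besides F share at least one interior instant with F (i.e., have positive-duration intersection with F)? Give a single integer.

6

Target F = [March 15, March 26].
B [March 1, March 14] → before → no.
C [March 16, March 24] → during → counts.
D [March 11, March 21] → overlaps → counts.
H [March 10, March 14] → before → no.
J [March 13, March 22] → overlaps → counts.
L [March 3, March 6] → before → no.
P [March 16, March 24] → during → counts.
R [March 15, March 28] → started-by → counts.
U [March 12, March 13] → before → no.
V [March 15, March 22] → starts → counts.
Total: 6.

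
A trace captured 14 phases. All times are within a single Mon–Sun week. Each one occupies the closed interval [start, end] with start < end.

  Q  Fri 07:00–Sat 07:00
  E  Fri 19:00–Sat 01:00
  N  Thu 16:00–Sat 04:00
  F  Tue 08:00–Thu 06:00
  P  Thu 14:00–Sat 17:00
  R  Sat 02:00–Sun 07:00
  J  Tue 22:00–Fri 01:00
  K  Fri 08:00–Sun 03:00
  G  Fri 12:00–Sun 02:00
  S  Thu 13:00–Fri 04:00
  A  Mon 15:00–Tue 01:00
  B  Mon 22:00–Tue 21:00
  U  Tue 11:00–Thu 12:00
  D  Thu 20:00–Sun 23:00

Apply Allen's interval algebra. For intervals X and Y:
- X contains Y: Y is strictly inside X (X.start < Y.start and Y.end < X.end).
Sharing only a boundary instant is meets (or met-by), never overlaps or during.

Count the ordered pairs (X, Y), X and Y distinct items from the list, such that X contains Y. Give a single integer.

Checking all 182 ordered pairs for relation 'contains'; matching pairs in alphabetical order:
(D, E): D contains E ✓
(D, G): D contains G ✓
(D, K): D contains K ✓
(D, Q): D contains Q ✓
(D, R): D contains R ✓
(G, E): G contains E ✓
(K, E): K contains E ✓
(K, G): K contains G ✓
(N, E): N contains E ✓
(P, E): P contains E ✓
(P, N): P contains N ✓
(P, Q): P contains Q ✓
(Q, E): Q contains E ✓
Count: 13.

13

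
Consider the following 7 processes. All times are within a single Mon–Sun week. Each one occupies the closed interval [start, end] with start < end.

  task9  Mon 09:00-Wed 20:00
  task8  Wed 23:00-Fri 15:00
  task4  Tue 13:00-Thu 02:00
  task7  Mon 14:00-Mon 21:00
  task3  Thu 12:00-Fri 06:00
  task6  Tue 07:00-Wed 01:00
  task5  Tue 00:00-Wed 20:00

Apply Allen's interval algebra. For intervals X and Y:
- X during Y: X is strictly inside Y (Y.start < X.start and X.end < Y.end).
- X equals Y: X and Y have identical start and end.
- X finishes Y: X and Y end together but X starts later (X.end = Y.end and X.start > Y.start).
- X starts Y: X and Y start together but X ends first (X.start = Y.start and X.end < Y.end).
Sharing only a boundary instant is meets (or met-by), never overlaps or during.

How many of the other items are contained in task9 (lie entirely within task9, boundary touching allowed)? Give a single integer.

Target task9 = [Mon 09:00, Wed 20:00].
task3 [Thu 12:00, Fri 06:00] → after → no.
task4 [Tue 13:00, Thu 02:00] → overlapped-by → no.
task5 [Tue 00:00, Wed 20:00] → finishes → counts.
task6 [Tue 07:00, Wed 01:00] → during → counts.
task7 [Mon 14:00, Mon 21:00] → during → counts.
task8 [Wed 23:00, Fri 15:00] → after → no.
Total: 3.

3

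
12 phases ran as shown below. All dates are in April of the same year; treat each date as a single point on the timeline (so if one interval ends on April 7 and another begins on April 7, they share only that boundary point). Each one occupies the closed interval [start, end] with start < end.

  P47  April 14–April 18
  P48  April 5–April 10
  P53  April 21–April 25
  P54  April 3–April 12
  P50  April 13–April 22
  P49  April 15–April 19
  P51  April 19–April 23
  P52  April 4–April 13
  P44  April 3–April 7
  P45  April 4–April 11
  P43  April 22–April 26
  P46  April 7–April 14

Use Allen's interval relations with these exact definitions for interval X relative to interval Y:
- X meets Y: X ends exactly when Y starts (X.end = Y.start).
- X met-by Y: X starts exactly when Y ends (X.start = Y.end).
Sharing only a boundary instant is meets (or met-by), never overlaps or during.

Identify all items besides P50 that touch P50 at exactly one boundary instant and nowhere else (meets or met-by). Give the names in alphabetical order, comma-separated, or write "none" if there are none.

Target P50 = [April 13, April 22].
P43 [April 22, April 26] → met-by → yes.
P44 [April 3, April 7] → before → no.
P45 [April 4, April 11] → before → no.
P46 [April 7, April 14] → overlaps → no.
P47 [April 14, April 18] → during → no.
P48 [April 5, April 10] → before → no.
P49 [April 15, April 19] → during → no.
P51 [April 19, April 23] → overlapped-by → no.
P52 [April 4, April 13] → meets → yes.
P53 [April 21, April 25] → overlapped-by → no.
P54 [April 3, April 12] → before → no.
Result: P43, P52.

P43, P52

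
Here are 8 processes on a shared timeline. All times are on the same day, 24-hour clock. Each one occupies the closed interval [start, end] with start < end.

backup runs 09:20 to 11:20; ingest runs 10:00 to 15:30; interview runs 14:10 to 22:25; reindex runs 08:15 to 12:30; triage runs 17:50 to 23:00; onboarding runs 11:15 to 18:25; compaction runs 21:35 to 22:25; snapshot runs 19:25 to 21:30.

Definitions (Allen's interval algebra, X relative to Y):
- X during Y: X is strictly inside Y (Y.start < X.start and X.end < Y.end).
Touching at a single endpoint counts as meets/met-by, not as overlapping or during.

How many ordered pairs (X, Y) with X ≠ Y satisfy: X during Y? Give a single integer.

Checking all 56 ordered pairs for relation 'during'; matching pairs in alphabetical order:
(backup, reindex): backup during reindex ✓
(compaction, triage): compaction during triage ✓
(snapshot, interview): snapshot during interview ✓
(snapshot, triage): snapshot during triage ✓
Count: 4.

4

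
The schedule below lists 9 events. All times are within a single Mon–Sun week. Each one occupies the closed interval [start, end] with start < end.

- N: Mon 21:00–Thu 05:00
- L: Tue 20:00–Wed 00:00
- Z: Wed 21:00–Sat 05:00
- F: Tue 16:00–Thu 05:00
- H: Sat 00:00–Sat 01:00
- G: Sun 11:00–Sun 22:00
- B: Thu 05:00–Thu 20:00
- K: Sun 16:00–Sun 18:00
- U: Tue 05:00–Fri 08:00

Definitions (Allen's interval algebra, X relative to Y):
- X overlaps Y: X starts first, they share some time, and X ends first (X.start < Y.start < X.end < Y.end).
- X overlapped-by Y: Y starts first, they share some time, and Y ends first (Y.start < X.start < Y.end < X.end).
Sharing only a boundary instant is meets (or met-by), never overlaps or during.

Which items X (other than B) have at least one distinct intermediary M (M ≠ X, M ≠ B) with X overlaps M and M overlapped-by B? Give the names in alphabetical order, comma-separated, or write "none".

Target B = [Thu 05:00, Thu 20:00].
Intermediaries M with M overlapped-by B: none.
Union: none.

none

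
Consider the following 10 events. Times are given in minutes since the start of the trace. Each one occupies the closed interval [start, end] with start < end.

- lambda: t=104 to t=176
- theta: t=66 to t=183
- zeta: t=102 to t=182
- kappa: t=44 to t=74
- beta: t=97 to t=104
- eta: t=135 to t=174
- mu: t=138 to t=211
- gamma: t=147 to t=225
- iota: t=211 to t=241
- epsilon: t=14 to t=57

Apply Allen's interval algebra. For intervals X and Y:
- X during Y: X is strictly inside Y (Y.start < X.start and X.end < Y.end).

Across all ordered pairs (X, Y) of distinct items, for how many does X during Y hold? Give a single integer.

7

Checking all 90 ordered pairs for relation 'during'; matching pairs in alphabetical order:
(beta, theta): beta during theta ✓
(eta, lambda): eta during lambda ✓
(eta, theta): eta during theta ✓
(eta, zeta): eta during zeta ✓
(lambda, theta): lambda during theta ✓
(lambda, zeta): lambda during zeta ✓
(zeta, theta): zeta during theta ✓
Count: 7.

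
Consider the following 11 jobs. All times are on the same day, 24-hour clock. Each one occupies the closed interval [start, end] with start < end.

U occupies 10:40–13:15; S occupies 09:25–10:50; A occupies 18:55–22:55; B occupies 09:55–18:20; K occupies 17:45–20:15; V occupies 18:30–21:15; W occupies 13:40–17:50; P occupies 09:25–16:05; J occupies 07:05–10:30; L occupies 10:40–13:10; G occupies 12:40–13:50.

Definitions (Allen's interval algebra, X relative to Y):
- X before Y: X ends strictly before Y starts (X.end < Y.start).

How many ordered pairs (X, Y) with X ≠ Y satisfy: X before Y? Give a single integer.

Checking all 110 ordered pairs for relation 'before'; matching pairs in alphabetical order:
(B, A): B before A ✓
(B, V): B before V ✓
(G, A): G before A ✓
(G, K): G before K ✓
(G, V): G before V ✓
(J, A): J before A ✓
(J, G): J before G ✓
(J, K): J before K ✓
(J, L): J before L ✓
(J, U): J before U ✓
(J, V): J before V ✓
(J, W): J before W ✓
(L, A): L before A ✓
(L, K): L before K ✓
(L, V): L before V ✓
(L, W): L before W ✓
(P, A): P before A ✓
(P, K): P before K ✓
(P, V): P before V ✓
(S, A): S before A ✓
(S, G): S before G ✓
(S, K): S before K ✓
(S, V): S before V ✓
(S, W): S before W ✓
... plus 6 further pairs not listed.
Count: 30.

30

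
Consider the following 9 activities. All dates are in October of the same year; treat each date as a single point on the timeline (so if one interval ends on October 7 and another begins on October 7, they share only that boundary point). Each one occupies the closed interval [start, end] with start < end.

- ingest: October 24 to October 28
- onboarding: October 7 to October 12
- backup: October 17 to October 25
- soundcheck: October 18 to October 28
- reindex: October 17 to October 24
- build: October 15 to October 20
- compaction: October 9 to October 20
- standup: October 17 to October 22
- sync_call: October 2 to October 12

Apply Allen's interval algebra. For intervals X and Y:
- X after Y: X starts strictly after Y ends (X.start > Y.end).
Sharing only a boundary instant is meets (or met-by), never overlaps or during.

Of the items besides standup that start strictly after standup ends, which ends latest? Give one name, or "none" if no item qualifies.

Target standup = [October 17, October 22].
backup [October 17, October 25] → started-by → excluded.
build [October 15, October 20] → overlaps → excluded.
compaction [October 9, October 20] → overlaps → excluded.
ingest [October 24, October 28] → after → candidate.
onboarding [October 7, October 12] → before → excluded.
reindex [October 17, October 24] → started-by → excluded.
soundcheck [October 18, October 28] → overlapped-by → excluded.
sync_call [October 2, October 12] → before → excluded.
Among candidates, latest end is October 28 → ingest.

ingest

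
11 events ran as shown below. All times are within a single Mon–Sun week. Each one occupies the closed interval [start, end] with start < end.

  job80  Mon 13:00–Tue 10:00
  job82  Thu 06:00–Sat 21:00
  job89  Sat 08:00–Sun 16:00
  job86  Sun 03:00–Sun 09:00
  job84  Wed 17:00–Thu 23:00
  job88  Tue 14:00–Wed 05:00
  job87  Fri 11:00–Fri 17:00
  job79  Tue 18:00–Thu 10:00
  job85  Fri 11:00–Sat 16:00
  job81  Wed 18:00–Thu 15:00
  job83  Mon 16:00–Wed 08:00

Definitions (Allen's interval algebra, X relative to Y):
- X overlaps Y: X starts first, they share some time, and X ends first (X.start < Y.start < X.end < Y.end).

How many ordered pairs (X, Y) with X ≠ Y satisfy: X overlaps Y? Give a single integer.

Checking all 110 ordered pairs for relation 'overlaps'; matching pairs in alphabetical order:
(job79, job81): job79 overlaps job81 ✓
(job79, job82): job79 overlaps job82 ✓
(job79, job84): job79 overlaps job84 ✓
(job80, job83): job80 overlaps job83 ✓
(job81, job82): job81 overlaps job82 ✓
(job82, job89): job82 overlaps job89 ✓
(job83, job79): job83 overlaps job79 ✓
(job84, job82): job84 overlaps job82 ✓
(job85, job89): job85 overlaps job89 ✓
(job88, job79): job88 overlaps job79 ✓
Count: 10.

10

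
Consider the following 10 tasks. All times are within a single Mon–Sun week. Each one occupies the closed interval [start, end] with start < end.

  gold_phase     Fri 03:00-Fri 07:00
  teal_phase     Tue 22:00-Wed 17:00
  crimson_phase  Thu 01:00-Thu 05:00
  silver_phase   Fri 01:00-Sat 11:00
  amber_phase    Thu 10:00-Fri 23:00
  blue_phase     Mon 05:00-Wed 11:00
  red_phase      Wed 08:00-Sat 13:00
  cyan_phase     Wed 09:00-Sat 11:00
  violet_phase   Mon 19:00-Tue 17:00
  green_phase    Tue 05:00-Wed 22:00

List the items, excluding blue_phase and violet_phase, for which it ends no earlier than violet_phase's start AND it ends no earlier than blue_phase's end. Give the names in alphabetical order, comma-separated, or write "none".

amber_phase, crimson_phase, cyan_phase, gold_phase, green_phase, red_phase, silver_phase, teal_phase

Conditions: its end is no earlier than violet_phase's start (X.end >= Mon 19:00) AND its end is no earlier than blue_phase's end (X.end >= Wed 11:00).
amber_phase: end Fri 23:00 >= Mon 19:00? ✓; end Fri 23:00 >= Wed 11:00? ✓ → yes.
crimson_phase: end Thu 05:00 >= Mon 19:00? ✓; end Thu 05:00 >= Wed 11:00? ✓ → yes.
cyan_phase: end Sat 11:00 >= Mon 19:00? ✓; end Sat 11:00 >= Wed 11:00? ✓ → yes.
gold_phase: end Fri 07:00 >= Mon 19:00? ✓; end Fri 07:00 >= Wed 11:00? ✓ → yes.
green_phase: end Wed 22:00 >= Mon 19:00? ✓; end Wed 22:00 >= Wed 11:00? ✓ → yes.
red_phase: end Sat 13:00 >= Mon 19:00? ✓; end Sat 13:00 >= Wed 11:00? ✓ → yes.
silver_phase: end Sat 11:00 >= Mon 19:00? ✓; end Sat 11:00 >= Wed 11:00? ✓ → yes.
teal_phase: end Wed 17:00 >= Mon 19:00? ✓; end Wed 17:00 >= Wed 11:00? ✓ → yes.
Result: amber_phase, crimson_phase, cyan_phase, gold_phase, green_phase, red_phase, silver_phase, teal_phase.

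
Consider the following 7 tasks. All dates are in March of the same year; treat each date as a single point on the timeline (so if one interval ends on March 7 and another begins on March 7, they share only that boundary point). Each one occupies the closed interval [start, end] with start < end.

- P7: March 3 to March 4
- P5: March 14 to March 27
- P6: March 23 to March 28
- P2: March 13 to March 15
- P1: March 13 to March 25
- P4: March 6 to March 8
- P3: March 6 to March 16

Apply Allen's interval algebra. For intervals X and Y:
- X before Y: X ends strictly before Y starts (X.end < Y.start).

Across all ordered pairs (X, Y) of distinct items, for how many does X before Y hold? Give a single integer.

Checking all 42 ordered pairs for relation 'before'; matching pairs in alphabetical order:
(P2, P6): P2 before P6 ✓
(P3, P6): P3 before P6 ✓
(P4, P1): P4 before P1 ✓
(P4, P2): P4 before P2 ✓
(P4, P5): P4 before P5 ✓
(P4, P6): P4 before P6 ✓
(P7, P1): P7 before P1 ✓
(P7, P2): P7 before P2 ✓
(P7, P3): P7 before P3 ✓
(P7, P4): P7 before P4 ✓
(P7, P5): P7 before P5 ✓
(P7, P6): P7 before P6 ✓
Count: 12.

12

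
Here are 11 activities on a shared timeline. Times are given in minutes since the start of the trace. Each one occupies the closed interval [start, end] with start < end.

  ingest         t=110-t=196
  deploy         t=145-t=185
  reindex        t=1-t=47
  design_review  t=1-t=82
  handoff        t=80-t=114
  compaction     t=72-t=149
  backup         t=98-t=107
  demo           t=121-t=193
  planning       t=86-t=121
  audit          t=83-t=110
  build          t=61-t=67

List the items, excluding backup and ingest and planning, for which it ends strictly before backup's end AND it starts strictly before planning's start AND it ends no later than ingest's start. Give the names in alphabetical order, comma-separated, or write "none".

build, design_review, reindex

Conditions: its end is strictly before backup's end (X.end < t=107) AND its start is strictly before planning's start (X.start < t=86) AND its end is no later than ingest's start (X.end <= t=110).
audit: end t=110 < t=107? ✗; start t=83 < t=86? ✓; end t=110 <= t=110? ✓ → no.
build: end t=67 < t=107? ✓; start t=61 < t=86? ✓; end t=67 <= t=110? ✓ → yes.
compaction: end t=149 < t=107? ✗; start t=72 < t=86? ✓; end t=149 <= t=110? ✗ → no.
demo: end t=193 < t=107? ✗; start t=121 < t=86? ✗; end t=193 <= t=110? ✗ → no.
deploy: end t=185 < t=107? ✗; start t=145 < t=86? ✗; end t=185 <= t=110? ✗ → no.
design_review: end t=82 < t=107? ✓; start t=1 < t=86? ✓; end t=82 <= t=110? ✓ → yes.
handoff: end t=114 < t=107? ✗; start t=80 < t=86? ✓; end t=114 <= t=110? ✗ → no.
reindex: end t=47 < t=107? ✓; start t=1 < t=86? ✓; end t=47 <= t=110? ✓ → yes.
Result: build, design_review, reindex.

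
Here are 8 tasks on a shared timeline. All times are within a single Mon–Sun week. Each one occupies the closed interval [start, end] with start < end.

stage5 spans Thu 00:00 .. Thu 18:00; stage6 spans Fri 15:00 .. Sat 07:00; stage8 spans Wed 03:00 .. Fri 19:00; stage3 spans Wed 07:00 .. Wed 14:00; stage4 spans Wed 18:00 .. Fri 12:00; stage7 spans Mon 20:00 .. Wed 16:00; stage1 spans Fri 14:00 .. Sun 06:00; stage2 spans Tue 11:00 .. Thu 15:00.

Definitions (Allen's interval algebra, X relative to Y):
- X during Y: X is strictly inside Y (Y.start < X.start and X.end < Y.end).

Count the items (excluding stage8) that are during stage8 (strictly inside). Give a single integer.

Target stage8 = [Wed 03:00, Fri 19:00].
stage1 [Fri 14:00, Sun 06:00] → overlapped-by → no.
stage2 [Tue 11:00, Thu 15:00] → overlaps → no.
stage3 [Wed 07:00, Wed 14:00] → during → counts.
stage4 [Wed 18:00, Fri 12:00] → during → counts.
stage5 [Thu 00:00, Thu 18:00] → during → counts.
stage6 [Fri 15:00, Sat 07:00] → overlapped-by → no.
stage7 [Mon 20:00, Wed 16:00] → overlaps → no.
Total: 3.

3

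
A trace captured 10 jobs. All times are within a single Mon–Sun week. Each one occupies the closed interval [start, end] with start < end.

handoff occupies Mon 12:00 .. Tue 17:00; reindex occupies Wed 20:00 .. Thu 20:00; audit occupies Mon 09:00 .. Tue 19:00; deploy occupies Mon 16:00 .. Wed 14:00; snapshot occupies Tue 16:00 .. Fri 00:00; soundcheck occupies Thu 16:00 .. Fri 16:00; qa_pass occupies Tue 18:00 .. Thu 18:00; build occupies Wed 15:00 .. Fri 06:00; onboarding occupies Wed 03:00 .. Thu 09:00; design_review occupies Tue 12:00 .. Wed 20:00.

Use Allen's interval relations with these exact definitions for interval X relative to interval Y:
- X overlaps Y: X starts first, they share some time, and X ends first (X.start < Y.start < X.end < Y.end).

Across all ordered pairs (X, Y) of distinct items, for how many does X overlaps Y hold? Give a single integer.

24

Checking all 90 ordered pairs for relation 'overlaps'; matching pairs in alphabetical order:
(audit, deploy): audit overlaps deploy ✓
(audit, design_review): audit overlaps design_review ✓
(audit, qa_pass): audit overlaps qa_pass ✓
(audit, snapshot): audit overlaps snapshot ✓
(build, soundcheck): build overlaps soundcheck ✓
(deploy, design_review): deploy overlaps design_review ✓
(deploy, onboarding): deploy overlaps onboarding ✓
(deploy, qa_pass): deploy overlaps qa_pass ✓
(deploy, snapshot): deploy overlaps snapshot ✓
(design_review, build): design_review overlaps build ✓
(design_review, onboarding): design_review overlaps onboarding ✓
(design_review, qa_pass): design_review overlaps qa_pass ✓
(design_review, snapshot): design_review overlaps snapshot ✓
(handoff, deploy): handoff overlaps deploy ✓
(handoff, design_review): handoff overlaps design_review ✓
(handoff, snapshot): handoff overlaps snapshot ✓
(onboarding, build): onboarding overlaps build ✓
(onboarding, reindex): onboarding overlaps reindex ✓
(qa_pass, build): qa_pass overlaps build ✓
(qa_pass, reindex): qa_pass overlaps reindex ✓
(qa_pass, soundcheck): qa_pass overlaps soundcheck ✓
(reindex, soundcheck): reindex overlaps soundcheck ✓
(snapshot, build): snapshot overlaps build ✓
(snapshot, soundcheck): snapshot overlaps soundcheck ✓
Count: 24.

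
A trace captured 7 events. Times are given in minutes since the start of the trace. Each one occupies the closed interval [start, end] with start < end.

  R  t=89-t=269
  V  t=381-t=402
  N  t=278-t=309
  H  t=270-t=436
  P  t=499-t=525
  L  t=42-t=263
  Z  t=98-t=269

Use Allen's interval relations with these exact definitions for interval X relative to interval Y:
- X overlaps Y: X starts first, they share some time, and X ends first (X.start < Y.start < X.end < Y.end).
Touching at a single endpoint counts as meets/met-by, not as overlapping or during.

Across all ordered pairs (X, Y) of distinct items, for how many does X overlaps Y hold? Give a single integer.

Checking all 42 ordered pairs for relation 'overlaps'; matching pairs in alphabetical order:
(L, R): L overlaps R ✓
(L, Z): L overlaps Z ✓
Count: 2.

2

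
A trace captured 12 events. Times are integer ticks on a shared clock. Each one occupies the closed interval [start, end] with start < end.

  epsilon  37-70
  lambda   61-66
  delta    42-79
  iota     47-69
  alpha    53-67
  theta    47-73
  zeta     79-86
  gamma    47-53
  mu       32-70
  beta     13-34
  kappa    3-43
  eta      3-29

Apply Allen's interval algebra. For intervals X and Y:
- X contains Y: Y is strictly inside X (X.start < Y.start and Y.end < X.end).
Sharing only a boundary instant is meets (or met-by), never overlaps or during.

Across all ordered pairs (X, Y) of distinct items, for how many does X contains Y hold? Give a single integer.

19

Checking all 132 ordered pairs for relation 'contains'; matching pairs in alphabetical order:
(alpha, lambda): alpha contains lambda ✓
(delta, alpha): delta contains alpha ✓
(delta, gamma): delta contains gamma ✓
(delta, iota): delta contains iota ✓
(delta, lambda): delta contains lambda ✓
(delta, theta): delta contains theta ✓
(epsilon, alpha): epsilon contains alpha ✓
(epsilon, gamma): epsilon contains gamma ✓
(epsilon, iota): epsilon contains iota ✓
(epsilon, lambda): epsilon contains lambda ✓
(iota, alpha): iota contains alpha ✓
(iota, lambda): iota contains lambda ✓
(kappa, beta): kappa contains beta ✓
(mu, alpha): mu contains alpha ✓
(mu, gamma): mu contains gamma ✓
(mu, iota): mu contains iota ✓
(mu, lambda): mu contains lambda ✓
(theta, alpha): theta contains alpha ✓
(theta, lambda): theta contains lambda ✓
Count: 19.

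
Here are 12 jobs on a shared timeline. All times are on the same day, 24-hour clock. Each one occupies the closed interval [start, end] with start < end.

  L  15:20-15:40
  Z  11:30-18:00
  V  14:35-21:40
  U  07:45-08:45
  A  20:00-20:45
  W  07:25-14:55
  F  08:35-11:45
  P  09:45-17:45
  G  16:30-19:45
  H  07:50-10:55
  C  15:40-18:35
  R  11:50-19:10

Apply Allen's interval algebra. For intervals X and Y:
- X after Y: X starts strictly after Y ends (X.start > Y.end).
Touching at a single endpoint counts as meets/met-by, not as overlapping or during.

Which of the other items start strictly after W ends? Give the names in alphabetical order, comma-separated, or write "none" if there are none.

A, C, G, L

Target W = [07:25, 14:55].
A [20:00, 20:45] → after → yes.
C [15:40, 18:35] → after → yes.
F [08:35, 11:45] → during → no.
G [16:30, 19:45] → after → yes.
H [07:50, 10:55] → during → no.
L [15:20, 15:40] → after → yes.
P [09:45, 17:45] → overlapped-by → no.
R [11:50, 19:10] → overlapped-by → no.
U [07:45, 08:45] → during → no.
V [14:35, 21:40] → overlapped-by → no.
Z [11:30, 18:00] → overlapped-by → no.
Result: A, C, G, L.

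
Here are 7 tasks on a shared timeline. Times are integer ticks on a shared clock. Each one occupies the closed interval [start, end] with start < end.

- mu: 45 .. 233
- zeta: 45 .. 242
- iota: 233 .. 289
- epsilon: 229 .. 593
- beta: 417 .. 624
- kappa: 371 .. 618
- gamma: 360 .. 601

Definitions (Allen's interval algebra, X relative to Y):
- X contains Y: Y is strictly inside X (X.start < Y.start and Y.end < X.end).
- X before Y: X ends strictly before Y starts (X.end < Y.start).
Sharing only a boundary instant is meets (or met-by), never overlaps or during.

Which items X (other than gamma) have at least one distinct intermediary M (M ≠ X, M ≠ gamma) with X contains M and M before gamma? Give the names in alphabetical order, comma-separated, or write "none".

Target gamma = [360, 601].
Intermediaries M with M before gamma: iota, mu, zeta.
Via iota — items with X contains iota: epsilon.
Via mu — items with X contains mu: none.
Via zeta — items with X contains zeta: none.
Union: epsilon.

epsilon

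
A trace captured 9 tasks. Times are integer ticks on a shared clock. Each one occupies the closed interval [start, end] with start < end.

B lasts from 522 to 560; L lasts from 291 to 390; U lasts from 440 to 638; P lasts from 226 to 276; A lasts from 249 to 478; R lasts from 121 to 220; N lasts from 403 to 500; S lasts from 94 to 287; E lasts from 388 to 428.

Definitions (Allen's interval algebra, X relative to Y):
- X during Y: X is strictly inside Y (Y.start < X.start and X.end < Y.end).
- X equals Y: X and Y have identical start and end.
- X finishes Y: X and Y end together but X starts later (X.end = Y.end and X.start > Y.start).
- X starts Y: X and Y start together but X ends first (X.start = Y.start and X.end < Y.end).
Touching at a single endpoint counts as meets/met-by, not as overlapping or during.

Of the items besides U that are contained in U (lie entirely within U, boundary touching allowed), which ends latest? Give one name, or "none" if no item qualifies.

B

Target U = [440, 638].
A [249, 478] → overlaps → excluded.
B [522, 560] → during → candidate.
E [388, 428] → before → excluded.
L [291, 390] → before → excluded.
N [403, 500] → overlaps → excluded.
P [226, 276] → before → excluded.
R [121, 220] → before → excluded.
S [94, 287] → before → excluded.
Among candidates, latest end is 560 → B.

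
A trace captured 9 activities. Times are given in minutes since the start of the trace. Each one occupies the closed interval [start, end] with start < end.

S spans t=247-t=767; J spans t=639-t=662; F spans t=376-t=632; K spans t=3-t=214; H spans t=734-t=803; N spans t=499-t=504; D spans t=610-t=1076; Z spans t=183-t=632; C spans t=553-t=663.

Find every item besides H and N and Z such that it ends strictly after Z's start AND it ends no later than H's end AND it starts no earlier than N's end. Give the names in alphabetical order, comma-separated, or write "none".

Conditions: its end is strictly after Z's start (X.end > t=183) AND its end is no later than H's end (X.end <= t=803) AND its start is no earlier than N's end (X.start >= t=504).
C: end t=663 > t=183? ✓; end t=663 <= t=803? ✓; start t=553 >= t=504? ✓ → yes.
D: end t=1076 > t=183? ✓; end t=1076 <= t=803? ✗; start t=610 >= t=504? ✓ → no.
F: end t=632 > t=183? ✓; end t=632 <= t=803? ✓; start t=376 >= t=504? ✗ → no.
J: end t=662 > t=183? ✓; end t=662 <= t=803? ✓; start t=639 >= t=504? ✓ → yes.
K: end t=214 > t=183? ✓; end t=214 <= t=803? ✓; start t=3 >= t=504? ✗ → no.
S: end t=767 > t=183? ✓; end t=767 <= t=803? ✓; start t=247 >= t=504? ✗ → no.
Result: C, J.

C, J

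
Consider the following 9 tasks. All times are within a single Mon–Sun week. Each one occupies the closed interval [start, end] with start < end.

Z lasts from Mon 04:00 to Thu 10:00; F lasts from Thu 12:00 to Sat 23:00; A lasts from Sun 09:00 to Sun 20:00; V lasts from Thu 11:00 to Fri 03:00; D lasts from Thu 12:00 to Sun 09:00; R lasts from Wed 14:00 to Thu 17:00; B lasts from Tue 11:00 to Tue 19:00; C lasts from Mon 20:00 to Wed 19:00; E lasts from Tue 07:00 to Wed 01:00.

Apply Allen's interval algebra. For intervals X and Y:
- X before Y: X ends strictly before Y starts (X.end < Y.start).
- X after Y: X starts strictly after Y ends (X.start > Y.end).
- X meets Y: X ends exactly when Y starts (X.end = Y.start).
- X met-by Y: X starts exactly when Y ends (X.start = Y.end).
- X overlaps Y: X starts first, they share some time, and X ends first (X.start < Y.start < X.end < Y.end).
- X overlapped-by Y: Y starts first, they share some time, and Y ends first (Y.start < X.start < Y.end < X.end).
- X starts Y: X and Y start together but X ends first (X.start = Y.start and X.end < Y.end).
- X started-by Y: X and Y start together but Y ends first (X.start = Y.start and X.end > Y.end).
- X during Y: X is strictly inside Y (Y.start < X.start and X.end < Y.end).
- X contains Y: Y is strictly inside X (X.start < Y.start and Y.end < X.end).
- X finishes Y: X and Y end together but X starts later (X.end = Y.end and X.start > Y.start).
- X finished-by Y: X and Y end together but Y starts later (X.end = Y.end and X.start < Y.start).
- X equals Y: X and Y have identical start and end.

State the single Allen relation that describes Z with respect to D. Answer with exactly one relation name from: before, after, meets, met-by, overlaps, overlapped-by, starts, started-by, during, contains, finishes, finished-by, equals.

Z = [Mon 04:00, Thu 10:00]; D = [Thu 12:00, Sun 09:00].
Compare endpoints: Z.start < D.start, Z.start < D.end, Z.end < D.start, Z.end < D.end.
That pattern is 'before'.

before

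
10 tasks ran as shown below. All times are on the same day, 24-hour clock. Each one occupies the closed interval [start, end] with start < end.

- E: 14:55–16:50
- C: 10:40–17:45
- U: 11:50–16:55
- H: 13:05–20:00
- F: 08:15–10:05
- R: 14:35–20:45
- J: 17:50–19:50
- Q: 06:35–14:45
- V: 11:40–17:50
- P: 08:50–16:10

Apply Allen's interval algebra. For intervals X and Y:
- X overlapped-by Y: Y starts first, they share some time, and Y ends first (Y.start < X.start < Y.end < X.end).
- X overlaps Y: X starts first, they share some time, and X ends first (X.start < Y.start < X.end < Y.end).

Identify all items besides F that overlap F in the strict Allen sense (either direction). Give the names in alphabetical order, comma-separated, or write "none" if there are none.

Target F = [08:15, 10:05].
C [10:40, 17:45] → after → no.
E [14:55, 16:50] → after → no.
H [13:05, 20:00] → after → no.
J [17:50, 19:50] → after → no.
P [08:50, 16:10] → overlapped-by → yes.
Q [06:35, 14:45] → contains → no.
R [14:35, 20:45] → after → no.
U [11:50, 16:55] → after → no.
V [11:40, 17:50] → after → no.
Result: P.

P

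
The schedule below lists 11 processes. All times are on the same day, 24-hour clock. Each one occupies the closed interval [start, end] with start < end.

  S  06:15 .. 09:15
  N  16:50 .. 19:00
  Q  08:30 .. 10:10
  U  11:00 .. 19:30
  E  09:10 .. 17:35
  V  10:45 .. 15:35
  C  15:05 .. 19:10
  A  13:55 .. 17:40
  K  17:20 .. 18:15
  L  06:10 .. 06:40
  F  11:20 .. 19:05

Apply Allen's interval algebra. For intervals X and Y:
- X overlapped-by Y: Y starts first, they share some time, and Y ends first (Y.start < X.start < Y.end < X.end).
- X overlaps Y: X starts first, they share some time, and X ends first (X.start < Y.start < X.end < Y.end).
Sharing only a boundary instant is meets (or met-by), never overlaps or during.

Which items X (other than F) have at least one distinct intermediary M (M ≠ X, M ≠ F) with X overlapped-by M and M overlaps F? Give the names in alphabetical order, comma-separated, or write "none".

A, C, K, N, U

Target F = [11:20, 19:05].
Intermediaries M with M overlaps F: E, V.
Via E — items with X overlapped-by E: A, C, K, N, U.
Via V — items with X overlapped-by V: A, C, U.
Union: A, C, K, N, U.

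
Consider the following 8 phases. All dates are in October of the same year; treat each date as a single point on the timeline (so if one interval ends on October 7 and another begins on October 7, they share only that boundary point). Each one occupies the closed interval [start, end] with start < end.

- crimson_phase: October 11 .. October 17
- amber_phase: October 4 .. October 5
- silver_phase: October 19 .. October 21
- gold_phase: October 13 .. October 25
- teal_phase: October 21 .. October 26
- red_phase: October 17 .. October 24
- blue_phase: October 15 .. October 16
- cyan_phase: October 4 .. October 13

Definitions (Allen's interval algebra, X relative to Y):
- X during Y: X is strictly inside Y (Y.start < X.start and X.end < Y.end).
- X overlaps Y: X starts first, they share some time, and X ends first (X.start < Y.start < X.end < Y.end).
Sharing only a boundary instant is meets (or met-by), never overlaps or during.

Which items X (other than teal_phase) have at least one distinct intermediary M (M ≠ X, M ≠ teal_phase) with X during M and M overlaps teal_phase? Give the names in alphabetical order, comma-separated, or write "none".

Target teal_phase = [October 21, October 26].
Intermediaries M with M overlaps teal_phase: gold_phase, red_phase.
Via gold_phase — items with X during gold_phase: blue_phase, red_phase, silver_phase.
Via red_phase — items with X during red_phase: silver_phase.
Union: blue_phase, red_phase, silver_phase.

blue_phase, red_phase, silver_phase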